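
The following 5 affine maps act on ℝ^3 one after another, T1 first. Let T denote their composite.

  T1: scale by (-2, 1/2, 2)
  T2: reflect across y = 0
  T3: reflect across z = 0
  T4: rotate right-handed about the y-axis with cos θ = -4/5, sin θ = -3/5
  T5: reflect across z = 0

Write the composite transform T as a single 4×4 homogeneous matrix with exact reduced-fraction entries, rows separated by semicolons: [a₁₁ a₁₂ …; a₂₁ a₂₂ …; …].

T1 = [-2 0 0 0; 0 1/2 0 0; 0 0 2 0; 0 0 0 1]
T2·T1 = [-2 0 0 0; 0 -1/2 0 0; 0 0 2 0; 0 0 0 1]
T3·…·T1 = [-2 0 0 0; 0 -1/2 0 0; 0 0 -2 0; 0 0 0 1]
T4·…·T1 = [8/5 0 6/5 0; 0 -1/2 0 0; -6/5 0 8/5 0; 0 0 0 1]
T5·…·T1 = [8/5 0 6/5 0; 0 -1/2 0 0; 6/5 0 -8/5 0; 0 0 0 1]

T = [8/5 0 6/5 0; 0 -1/2 0 0; 6/5 0 -8/5 0; 0 0 0 1]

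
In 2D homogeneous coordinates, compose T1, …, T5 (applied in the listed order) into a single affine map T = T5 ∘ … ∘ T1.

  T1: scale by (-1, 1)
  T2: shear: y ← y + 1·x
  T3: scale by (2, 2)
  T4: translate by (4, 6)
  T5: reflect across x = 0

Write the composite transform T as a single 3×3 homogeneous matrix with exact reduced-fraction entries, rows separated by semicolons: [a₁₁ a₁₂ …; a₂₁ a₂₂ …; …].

T1 = [-1 0 0; 0 1 0; 0 0 1]
T2·T1 = [-1 0 0; -1 1 0; 0 0 1]
T3·…·T1 = [-2 0 0; -2 2 0; 0 0 1]
T4·…·T1 = [-2 0 4; -2 2 6; 0 0 1]
T5·…·T1 = [2 0 -4; -2 2 6; 0 0 1]

T = [2 0 -4; -2 2 6; 0 0 1]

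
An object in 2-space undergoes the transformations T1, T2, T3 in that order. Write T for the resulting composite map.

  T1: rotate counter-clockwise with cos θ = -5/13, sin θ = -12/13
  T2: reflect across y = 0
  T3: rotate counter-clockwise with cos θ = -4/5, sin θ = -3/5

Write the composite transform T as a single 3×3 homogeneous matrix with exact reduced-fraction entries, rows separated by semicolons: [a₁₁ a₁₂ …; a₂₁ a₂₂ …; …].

T = [56/65 -33/65 0; -33/65 -56/65 0; 0 0 1]

T1 = [-5/13 12/13 0; -12/13 -5/13 0; 0 0 1]
T2·T1 = [-5/13 12/13 0; 12/13 5/13 0; 0 0 1]
T3·…·T1 = [56/65 -33/65 0; -33/65 -56/65 0; 0 0 1]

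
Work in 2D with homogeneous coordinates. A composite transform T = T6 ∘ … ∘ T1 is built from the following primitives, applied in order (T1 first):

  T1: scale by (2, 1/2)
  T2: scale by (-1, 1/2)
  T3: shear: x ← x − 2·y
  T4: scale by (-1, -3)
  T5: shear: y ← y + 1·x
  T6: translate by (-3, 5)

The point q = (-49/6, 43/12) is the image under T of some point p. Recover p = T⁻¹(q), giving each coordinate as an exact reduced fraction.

T1 = [2 0 0; 0 1/2 0; 0 0 1]
T2·T1 = [-2 0 0; 0 1/4 0; 0 0 1]
T3·…·T1 = [-2 -1/2 0; 0 1/4 0; 0 0 1]
T4·…·T1 = [2 1/2 0; 0 -3/4 0; 0 0 1]
T5·…·T1 = [2 1/2 0; 2 -1/4 0; 0 0 1]
T6·…·T1 = [2 1/2 -3; 2 -1/4 5; 0 0 1]
det M = -3/2; M⁻¹ = [1/6 1/3 -7/6; 4/3 -4/3 32/3; 0 0 1]
M⁻¹ · (-49/6, 43/12)ᵀ = (-4/3, -5)ᵀ

p = (-4/3, -5)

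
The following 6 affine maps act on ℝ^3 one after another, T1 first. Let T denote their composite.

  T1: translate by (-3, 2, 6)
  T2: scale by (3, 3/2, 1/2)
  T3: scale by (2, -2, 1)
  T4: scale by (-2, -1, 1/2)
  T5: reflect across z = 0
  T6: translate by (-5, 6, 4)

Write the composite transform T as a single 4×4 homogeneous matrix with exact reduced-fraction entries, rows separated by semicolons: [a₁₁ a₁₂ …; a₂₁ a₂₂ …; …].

T = [-12 0 0 31; 0 3 0 12; 0 0 -1/4 5/2; 0 0 0 1]

T1 = [1 0 0 -3; 0 1 0 2; 0 0 1 6; 0 0 0 1]
T2·T1 = [3 0 0 -9; 0 3/2 0 3; 0 0 1/2 3; 0 0 0 1]
T3·…·T1 = [6 0 0 -18; 0 -3 0 -6; 0 0 1/2 3; 0 0 0 1]
T4·…·T1 = [-12 0 0 36; 0 3 0 6; 0 0 1/4 3/2; 0 0 0 1]
T5·…·T1 = [-12 0 0 36; 0 3 0 6; 0 0 -1/4 -3/2; 0 0 0 1]
T6·…·T1 = [-12 0 0 31; 0 3 0 12; 0 0 -1/4 5/2; 0 0 0 1]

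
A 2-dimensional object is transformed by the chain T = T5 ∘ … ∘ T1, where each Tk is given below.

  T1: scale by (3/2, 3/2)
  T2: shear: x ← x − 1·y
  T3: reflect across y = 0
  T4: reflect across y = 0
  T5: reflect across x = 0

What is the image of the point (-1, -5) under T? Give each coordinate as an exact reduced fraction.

T(p) = (-6, -15/2)

T1 scale by (3/2, 3/2): (-1, -5) → (-3/2, -15/2)
T2 shear: x ← x − 1·y: (-3/2, -15/2) → (6, -15/2)
T3 reflect across y = 0: (6, -15/2) → (6, 15/2)
T4 reflect across y = 0: (6, 15/2) → (6, -15/2)
T5 reflect across x = 0: (6, -15/2) → (-6, -15/2)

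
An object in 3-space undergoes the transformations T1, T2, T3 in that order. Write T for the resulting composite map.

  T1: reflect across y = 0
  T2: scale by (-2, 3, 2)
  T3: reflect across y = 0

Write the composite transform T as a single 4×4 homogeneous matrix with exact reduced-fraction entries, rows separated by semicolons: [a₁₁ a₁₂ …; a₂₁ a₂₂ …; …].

T = [-2 0 0 0; 0 3 0 0; 0 0 2 0; 0 0 0 1]

T1 = [1 0 0 0; 0 -1 0 0; 0 0 1 0; 0 0 0 1]
T2·T1 = [-2 0 0 0; 0 -3 0 0; 0 0 2 0; 0 0 0 1]
T3·…·T1 = [-2 0 0 0; 0 3 0 0; 0 0 2 0; 0 0 0 1]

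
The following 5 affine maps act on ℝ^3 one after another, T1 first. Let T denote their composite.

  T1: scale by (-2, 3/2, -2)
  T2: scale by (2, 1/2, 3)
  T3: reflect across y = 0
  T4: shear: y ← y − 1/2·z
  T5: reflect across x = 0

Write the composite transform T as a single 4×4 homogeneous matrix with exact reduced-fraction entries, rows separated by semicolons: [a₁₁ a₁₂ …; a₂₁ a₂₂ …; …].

T = [4 0 0 0; 0 -3/4 3 0; 0 0 -6 0; 0 0 0 1]

T1 = [-2 0 0 0; 0 3/2 0 0; 0 0 -2 0; 0 0 0 1]
T2·T1 = [-4 0 0 0; 0 3/4 0 0; 0 0 -6 0; 0 0 0 1]
T3·…·T1 = [-4 0 0 0; 0 -3/4 0 0; 0 0 -6 0; 0 0 0 1]
T4·…·T1 = [-4 0 0 0; 0 -3/4 3 0; 0 0 -6 0; 0 0 0 1]
T5·…·T1 = [4 0 0 0; 0 -3/4 3 0; 0 0 -6 0; 0 0 0 1]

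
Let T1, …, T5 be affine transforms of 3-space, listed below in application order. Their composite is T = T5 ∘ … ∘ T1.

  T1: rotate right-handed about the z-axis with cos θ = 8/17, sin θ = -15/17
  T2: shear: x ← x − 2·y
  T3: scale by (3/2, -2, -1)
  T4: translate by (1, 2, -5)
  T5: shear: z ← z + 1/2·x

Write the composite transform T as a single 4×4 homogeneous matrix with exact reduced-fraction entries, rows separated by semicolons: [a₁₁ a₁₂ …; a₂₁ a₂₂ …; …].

T = [57/17 -3/34 0 1; 30/17 -16/17 0 2; 57/34 -3/68 -1 -9/2; 0 0 0 1]

T1 = [8/17 15/17 0 0; -15/17 8/17 0 0; 0 0 1 0; 0 0 0 1]
T2·T1 = [38/17 -1/17 0 0; -15/17 8/17 0 0; 0 0 1 0; 0 0 0 1]
T3·…·T1 = [57/17 -3/34 0 0; 30/17 -16/17 0 0; 0 0 -1 0; 0 0 0 1]
T4·…·T1 = [57/17 -3/34 0 1; 30/17 -16/17 0 2; 0 0 -1 -5; 0 0 0 1]
T5·…·T1 = [57/17 -3/34 0 1; 30/17 -16/17 0 2; 57/34 -3/68 -1 -9/2; 0 0 0 1]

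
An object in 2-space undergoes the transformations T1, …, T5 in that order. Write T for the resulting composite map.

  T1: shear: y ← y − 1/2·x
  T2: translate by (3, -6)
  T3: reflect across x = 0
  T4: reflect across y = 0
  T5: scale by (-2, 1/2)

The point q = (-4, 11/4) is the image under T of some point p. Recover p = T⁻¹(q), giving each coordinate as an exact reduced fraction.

p = (-5, -2)

T1 = [1 0 0; -1/2 1 0; 0 0 1]
T2·T1 = [1 0 3; -1/2 1 -6; 0 0 1]
T3·…·T1 = [-1 0 -3; -1/2 1 -6; 0 0 1]
T4·…·T1 = [-1 0 -3; 1/2 -1 6; 0 0 1]
T5·…·T1 = [2 0 6; 1/4 -1/2 3; 0 0 1]
det M = -1; M⁻¹ = [1/2 0 -3; 1/4 -2 9/2; 0 0 1]
M⁻¹ · (-4, 11/4)ᵀ = (-5, -2)ᵀ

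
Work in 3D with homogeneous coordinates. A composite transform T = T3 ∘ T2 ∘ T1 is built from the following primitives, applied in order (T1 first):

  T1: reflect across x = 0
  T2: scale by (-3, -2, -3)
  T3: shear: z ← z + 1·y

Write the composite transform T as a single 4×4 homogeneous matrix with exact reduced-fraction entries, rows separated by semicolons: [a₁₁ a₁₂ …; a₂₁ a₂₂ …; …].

T = [3 0 0 0; 0 -2 0 0; 0 -2 -3 0; 0 0 0 1]

T1 = [-1 0 0 0; 0 1 0 0; 0 0 1 0; 0 0 0 1]
T2·T1 = [3 0 0 0; 0 -2 0 0; 0 0 -3 0; 0 0 0 1]
T3·…·T1 = [3 0 0 0; 0 -2 0 0; 0 -2 -3 0; 0 0 0 1]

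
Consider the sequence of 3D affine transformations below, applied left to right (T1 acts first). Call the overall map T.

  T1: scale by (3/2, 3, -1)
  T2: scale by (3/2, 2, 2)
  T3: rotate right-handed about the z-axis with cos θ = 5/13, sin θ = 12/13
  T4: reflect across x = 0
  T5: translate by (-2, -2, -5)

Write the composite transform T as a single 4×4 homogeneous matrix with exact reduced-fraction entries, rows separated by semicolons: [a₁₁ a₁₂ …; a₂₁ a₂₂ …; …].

T = [-45/52 72/13 0 -2; 27/13 30/13 0 -2; 0 0 -2 -5; 0 0 0 1]

T1 = [3/2 0 0 0; 0 3 0 0; 0 0 -1 0; 0 0 0 1]
T2·T1 = [9/4 0 0 0; 0 6 0 0; 0 0 -2 0; 0 0 0 1]
T3·…·T1 = [45/52 -72/13 0 0; 27/13 30/13 0 0; 0 0 -2 0; 0 0 0 1]
T4·…·T1 = [-45/52 72/13 0 0; 27/13 30/13 0 0; 0 0 -2 0; 0 0 0 1]
T5·…·T1 = [-45/52 72/13 0 -2; 27/13 30/13 0 -2; 0 0 -2 -5; 0 0 0 1]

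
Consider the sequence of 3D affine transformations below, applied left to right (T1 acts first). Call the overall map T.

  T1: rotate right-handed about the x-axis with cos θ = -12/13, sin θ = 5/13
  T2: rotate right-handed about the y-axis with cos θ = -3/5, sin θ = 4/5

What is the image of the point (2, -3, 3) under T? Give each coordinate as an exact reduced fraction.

T(p) = (-282/65, 21/13, 49/65)

T1 rotate right-handed about the x-axis with cos θ = -12/13, sin θ = 5/13: (2, -3, 3) → (2, 21/13, -51/13)
T2 rotate right-handed about the y-axis with cos θ = -3/5, sin θ = 4/5: (2, 21/13, -51/13) → (-282/65, 21/13, 49/65)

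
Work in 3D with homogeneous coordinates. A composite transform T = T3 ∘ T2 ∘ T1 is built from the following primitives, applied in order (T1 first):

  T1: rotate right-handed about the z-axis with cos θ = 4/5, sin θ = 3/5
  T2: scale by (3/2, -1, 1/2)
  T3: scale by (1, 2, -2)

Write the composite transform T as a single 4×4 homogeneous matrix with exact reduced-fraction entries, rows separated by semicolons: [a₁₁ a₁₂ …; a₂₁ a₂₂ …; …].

T1 = [4/5 -3/5 0 0; 3/5 4/5 0 0; 0 0 1 0; 0 0 0 1]
T2·T1 = [6/5 -9/10 0 0; -3/5 -4/5 0 0; 0 0 1/2 0; 0 0 0 1]
T3·…·T1 = [6/5 -9/10 0 0; -6/5 -8/5 0 0; 0 0 -1 0; 0 0 0 1]

T = [6/5 -9/10 0 0; -6/5 -8/5 0 0; 0 0 -1 0; 0 0 0 1]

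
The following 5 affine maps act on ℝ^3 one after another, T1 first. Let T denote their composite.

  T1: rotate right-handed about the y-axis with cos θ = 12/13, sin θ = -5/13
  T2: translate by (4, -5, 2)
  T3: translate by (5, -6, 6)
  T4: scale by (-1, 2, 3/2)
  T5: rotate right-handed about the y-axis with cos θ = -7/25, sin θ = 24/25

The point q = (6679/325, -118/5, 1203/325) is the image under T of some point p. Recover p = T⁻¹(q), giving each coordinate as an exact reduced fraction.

T1 = [12/13 0 -5/13 0; 0 1 0 0; 5/13 0 12/13 0; 0 0 0 1]
T2·T1 = [12/13 0 -5/13 4; 0 1 0 -5; 5/13 0 12/13 2; 0 0 0 1]
T3·…·T1 = [12/13 0 -5/13 9; 0 1 0 -11; 5/13 0 12/13 8; 0 0 0 1]
T4·…·T1 = [-12/13 0 5/13 -9; 0 2 0 -22; 15/26 0 18/13 12; 0 0 0 1]
T5·…·T1 = [264/325 0 397/325 351/25; 0 2 0 -22; 471/650 0 -246/325 132/25; 0 0 0 1]
det M = -3; M⁻¹ = [164/325 0 794/975 -148/13; 0 1/2 0 11; 157/325 0 -176/325 -51/13; 0 0 0 1]
M⁻¹ · (6679/325, -118/5, 1203/325)ᵀ = (2, -4/5, 4)ᵀ

p = (2, -4/5, 4)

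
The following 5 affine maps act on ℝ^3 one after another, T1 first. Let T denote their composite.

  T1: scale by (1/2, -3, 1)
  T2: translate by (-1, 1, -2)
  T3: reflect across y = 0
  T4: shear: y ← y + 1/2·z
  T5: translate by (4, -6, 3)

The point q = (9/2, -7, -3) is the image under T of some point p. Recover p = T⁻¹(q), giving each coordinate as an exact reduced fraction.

T1 = [1/2 0 0 0; 0 -3 0 0; 0 0 1 0; 0 0 0 1]
T2·T1 = [1/2 0 0 -1; 0 -3 0 1; 0 0 1 -2; 0 0 0 1]
T3·…·T1 = [1/2 0 0 -1; 0 3 0 -1; 0 0 1 -2; 0 0 0 1]
T4·…·T1 = [1/2 0 0 -1; 0 3 1/2 -2; 0 0 1 -2; 0 0 0 1]
T5·…·T1 = [1/2 0 0 3; 0 3 1/2 -8; 0 0 1 1; 0 0 0 1]
det M = 3/2; M⁻¹ = [2 0 0 -6; 0 1/3 -1/6 17/6; 0 0 1 -1; 0 0 0 1]
M⁻¹ · (9/2, -7, -3)ᵀ = (3, 1, -4)ᵀ

p = (3, 1, -4)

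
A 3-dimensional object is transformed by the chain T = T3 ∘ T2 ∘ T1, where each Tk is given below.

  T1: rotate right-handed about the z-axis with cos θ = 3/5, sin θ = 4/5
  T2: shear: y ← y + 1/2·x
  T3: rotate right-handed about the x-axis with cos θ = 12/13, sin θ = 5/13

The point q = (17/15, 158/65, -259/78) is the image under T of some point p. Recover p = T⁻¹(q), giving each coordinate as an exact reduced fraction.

p = (1, -2/3, -4)

T1 = [3/5 -4/5 0 0; 4/5 3/5 0 0; 0 0 1 0; 0 0 0 1]
T2·T1 = [3/5 -4/5 0 0; 11/10 1/5 0 0; 0 0 1 0; 0 0 0 1]
T3·…·T1 = [3/5 -4/5 0 0; 66/65 12/65 -5/13 0; 11/26 1/13 12/13 0; 0 0 0 1]
det M = 1; M⁻¹ = [1/5 48/65 4/13 0; -11/10 36/65 3/13 0; 0 -5/13 12/13 0; 0 0 0 1]
M⁻¹ · (17/15, 158/65, -259/78)ᵀ = (1, -2/3, -4)ᵀ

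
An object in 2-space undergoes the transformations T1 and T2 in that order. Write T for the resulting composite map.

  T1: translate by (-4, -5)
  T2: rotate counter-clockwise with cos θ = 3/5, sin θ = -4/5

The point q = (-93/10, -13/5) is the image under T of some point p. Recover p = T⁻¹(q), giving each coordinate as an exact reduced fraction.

p = (1/2, -4)

T1 = [1 0 -4; 0 1 -5; 0 0 1]
T2·T1 = [3/5 4/5 -32/5; -4/5 3/5 1/5; 0 0 1]
det M = 1; M⁻¹ = [3/5 -4/5 4; 4/5 3/5 5; 0 0 1]
M⁻¹ · (-93/10, -13/5)ᵀ = (1/2, -4)ᵀ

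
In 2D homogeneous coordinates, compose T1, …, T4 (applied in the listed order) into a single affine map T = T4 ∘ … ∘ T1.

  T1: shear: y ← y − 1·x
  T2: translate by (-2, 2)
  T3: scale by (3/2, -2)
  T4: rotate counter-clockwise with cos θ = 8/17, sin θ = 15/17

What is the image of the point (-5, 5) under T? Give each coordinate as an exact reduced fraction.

T1 shear: y ← y − 1·x: (-5, 5) → (-5, 10)
T2 translate by (-2, 2): (-5, 10) → (-7, 12)
T3 scale by (3/2, -2): (-7, 12) → (-21/2, -24)
T4 rotate counter-clockwise with cos θ = 8/17, sin θ = 15/17: (-21/2, -24) → (276/17, -699/34)

T(p) = (276/17, -699/34)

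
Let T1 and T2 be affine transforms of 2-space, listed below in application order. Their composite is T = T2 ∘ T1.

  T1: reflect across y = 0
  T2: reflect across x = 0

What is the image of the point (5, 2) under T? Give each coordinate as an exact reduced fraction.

T1 reflect across y = 0: (5, 2) → (5, -2)
T2 reflect across x = 0: (5, -2) → (-5, -2)

T(p) = (-5, -2)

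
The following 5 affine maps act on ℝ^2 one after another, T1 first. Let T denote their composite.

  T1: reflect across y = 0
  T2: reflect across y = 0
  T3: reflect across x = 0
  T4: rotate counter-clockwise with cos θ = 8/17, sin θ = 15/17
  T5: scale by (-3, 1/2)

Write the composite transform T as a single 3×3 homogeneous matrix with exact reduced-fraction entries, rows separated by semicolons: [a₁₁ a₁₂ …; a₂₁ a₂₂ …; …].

T = [24/17 45/17 0; -15/34 4/17 0; 0 0 1]

T1 = [1 0 0; 0 -1 0; 0 0 1]
T2·T1 = [1 0 0; 0 1 0; 0 0 1]
T3·…·T1 = [-1 0 0; 0 1 0; 0 0 1]
T4·…·T1 = [-8/17 -15/17 0; -15/17 8/17 0; 0 0 1]
T5·…·T1 = [24/17 45/17 0; -15/34 4/17 0; 0 0 1]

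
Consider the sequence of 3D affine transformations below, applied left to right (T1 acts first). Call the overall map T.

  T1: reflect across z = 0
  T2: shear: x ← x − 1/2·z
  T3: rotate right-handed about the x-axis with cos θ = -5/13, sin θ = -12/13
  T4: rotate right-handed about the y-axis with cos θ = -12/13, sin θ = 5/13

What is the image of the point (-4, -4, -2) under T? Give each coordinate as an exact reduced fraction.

T(p) = (970/169, 44/13, -131/169)

T1 reflect across z = 0: (-4, -4, -2) → (-4, -4, 2)
T2 shear: x ← x − 1/2·z: (-4, -4, 2) → (-5, -4, 2)
T3 rotate right-handed about the x-axis with cos θ = -5/13, sin θ = -12/13: (-5, -4, 2) → (-5, 44/13, 38/13)
T4 rotate right-handed about the y-axis with cos θ = -12/13, sin θ = 5/13: (-5, 44/13, 38/13) → (970/169, 44/13, -131/169)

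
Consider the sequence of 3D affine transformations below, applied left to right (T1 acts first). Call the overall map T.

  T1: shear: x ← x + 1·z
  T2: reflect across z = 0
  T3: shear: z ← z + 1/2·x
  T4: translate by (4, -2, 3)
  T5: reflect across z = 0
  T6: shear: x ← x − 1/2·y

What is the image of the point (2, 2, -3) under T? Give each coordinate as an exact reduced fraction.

T(p) = (3, 0, -11/2)

T1 shear: x ← x + 1·z: (2, 2, -3) → (-1, 2, -3)
T2 reflect across z = 0: (-1, 2, -3) → (-1, 2, 3)
T3 shear: z ← z + 1/2·x: (-1, 2, 3) → (-1, 2, 5/2)
T4 translate by (4, -2, 3): (-1, 2, 5/2) → (3, 0, 11/2)
T5 reflect across z = 0: (3, 0, 11/2) → (3, 0, -11/2)
T6 shear: x ← x − 1/2·y: (3, 0, -11/2) → (3, 0, -11/2)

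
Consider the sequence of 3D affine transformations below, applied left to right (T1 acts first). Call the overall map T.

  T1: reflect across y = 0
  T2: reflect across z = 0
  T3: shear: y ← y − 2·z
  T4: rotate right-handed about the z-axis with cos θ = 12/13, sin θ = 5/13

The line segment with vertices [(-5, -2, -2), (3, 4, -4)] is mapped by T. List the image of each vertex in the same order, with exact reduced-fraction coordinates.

T1 reflect across y = 0: (-5, -2, -2) → (-5, 2, -2); (3, 4, -4) → (3, -4, -4)
T2 reflect across z = 0: (-5, 2, -2) → (-5, 2, 2); (3, -4, -4) → (3, -4, 4)
T3 shear: y ← y − 2·z: (-5, 2, 2) → (-5, -2, 2); (3, -4, 4) → (3, -12, 4)
T4 rotate right-handed about the z-axis with cos θ = 12/13, sin θ = 5/13: (-5, -2, 2) → (-50/13, -49/13, 2); (3, -12, 4) → (96/13, -129/13, 4)

image vertices: (-50/13, -49/13, 2), (96/13, -129/13, 4)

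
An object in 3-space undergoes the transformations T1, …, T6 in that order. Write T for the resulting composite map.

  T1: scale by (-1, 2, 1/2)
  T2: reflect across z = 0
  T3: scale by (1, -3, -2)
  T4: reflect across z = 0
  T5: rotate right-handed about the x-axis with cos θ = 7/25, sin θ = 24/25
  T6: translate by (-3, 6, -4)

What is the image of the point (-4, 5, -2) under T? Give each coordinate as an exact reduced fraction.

T1 scale by (-1, 2, 1/2): (-4, 5, -2) → (4, 10, -1)
T2 reflect across z = 0: (4, 10, -1) → (4, 10, 1)
T3 scale by (1, -3, -2): (4, 10, 1) → (4, -30, -2)
T4 reflect across z = 0: (4, -30, -2) → (4, -30, 2)
T5 rotate right-handed about the x-axis with cos θ = 7/25, sin θ = 24/25: (4, -30, 2) → (4, -258/25, -706/25)
T6 translate by (-3, 6, -4): (4, -258/25, -706/25) → (1, -108/25, -806/25)

T(p) = (1, -108/25, -806/25)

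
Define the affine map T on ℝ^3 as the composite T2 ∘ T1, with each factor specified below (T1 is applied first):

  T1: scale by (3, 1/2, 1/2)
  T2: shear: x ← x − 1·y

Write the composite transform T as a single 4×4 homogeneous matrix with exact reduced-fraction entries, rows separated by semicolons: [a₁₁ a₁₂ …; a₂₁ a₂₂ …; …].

T = [3 -1/2 0 0; 0 1/2 0 0; 0 0 1/2 0; 0 0 0 1]

T1 = [3 0 0 0; 0 1/2 0 0; 0 0 1/2 0; 0 0 0 1]
T2·T1 = [3 -1/2 0 0; 0 1/2 0 0; 0 0 1/2 0; 0 0 0 1]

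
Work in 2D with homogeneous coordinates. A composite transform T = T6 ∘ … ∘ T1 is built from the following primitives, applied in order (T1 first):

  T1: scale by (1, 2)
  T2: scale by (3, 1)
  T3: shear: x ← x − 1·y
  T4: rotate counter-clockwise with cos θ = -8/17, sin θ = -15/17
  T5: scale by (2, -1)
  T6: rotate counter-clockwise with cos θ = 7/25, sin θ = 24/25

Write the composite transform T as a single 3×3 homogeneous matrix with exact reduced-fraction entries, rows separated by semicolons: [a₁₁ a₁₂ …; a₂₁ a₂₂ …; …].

T = [-1416/425 196/85 0; -837/425 422/85 0; 0 0 1]

T1 = [1 0 0; 0 2 0; 0 0 1]
T2·T1 = [3 0 0; 0 2 0; 0 0 1]
T3·…·T1 = [3 -2 0; 0 2 0; 0 0 1]
T4·…·T1 = [-24/17 46/17 0; -45/17 14/17 0; 0 0 1]
T5·…·T1 = [-48/17 92/17 0; 45/17 -14/17 0; 0 0 1]
T6·…·T1 = [-1416/425 196/85 0; -837/425 422/85 0; 0 0 1]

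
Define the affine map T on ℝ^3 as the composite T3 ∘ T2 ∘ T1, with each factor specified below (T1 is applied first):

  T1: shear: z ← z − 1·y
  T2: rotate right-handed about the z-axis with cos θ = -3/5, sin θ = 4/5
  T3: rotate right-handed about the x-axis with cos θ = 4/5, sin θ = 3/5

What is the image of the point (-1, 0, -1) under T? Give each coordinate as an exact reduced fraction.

T(p) = (3/5, -1/25, -32/25)

T1 shear: z ← z − 1·y: (-1, 0, -1) → (-1, 0, -1)
T2 rotate right-handed about the z-axis with cos θ = -3/5, sin θ = 4/5: (-1, 0, -1) → (3/5, -4/5, -1)
T3 rotate right-handed about the x-axis with cos θ = 4/5, sin θ = 3/5: (3/5, -4/5, -1) → (3/5, -1/25, -32/25)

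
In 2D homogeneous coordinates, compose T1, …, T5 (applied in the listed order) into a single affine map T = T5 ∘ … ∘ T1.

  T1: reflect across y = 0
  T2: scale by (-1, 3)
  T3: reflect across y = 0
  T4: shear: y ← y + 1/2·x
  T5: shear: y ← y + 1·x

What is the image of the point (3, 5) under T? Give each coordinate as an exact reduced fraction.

T(p) = (-3, 21/2)

T1 reflect across y = 0: (3, 5) → (3, -5)
T2 scale by (-1, 3): (3, -5) → (-3, -15)
T3 reflect across y = 0: (-3, -15) → (-3, 15)
T4 shear: y ← y + 1/2·x: (-3, 15) → (-3, 27/2)
T5 shear: y ← y + 1·x: (-3, 27/2) → (-3, 21/2)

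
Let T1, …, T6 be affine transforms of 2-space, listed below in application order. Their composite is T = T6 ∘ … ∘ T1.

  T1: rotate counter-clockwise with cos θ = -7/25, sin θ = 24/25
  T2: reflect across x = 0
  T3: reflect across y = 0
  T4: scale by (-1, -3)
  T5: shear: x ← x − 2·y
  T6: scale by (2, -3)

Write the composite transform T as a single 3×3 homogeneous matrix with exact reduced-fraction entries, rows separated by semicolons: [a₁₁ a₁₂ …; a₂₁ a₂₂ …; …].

T1 = [-7/25 -24/25 0; 24/25 -7/25 0; 0 0 1]
T2·T1 = [7/25 24/25 0; 24/25 -7/25 0; 0 0 1]
T3·…·T1 = [7/25 24/25 0; -24/25 7/25 0; 0 0 1]
T4·…·T1 = [-7/25 -24/25 0; 72/25 -21/25 0; 0 0 1]
T5·…·T1 = [-151/25 18/25 0; 72/25 -21/25 0; 0 0 1]
T6·…·T1 = [-302/25 36/25 0; -216/25 63/25 0; 0 0 1]

T = [-302/25 36/25 0; -216/25 63/25 0; 0 0 1]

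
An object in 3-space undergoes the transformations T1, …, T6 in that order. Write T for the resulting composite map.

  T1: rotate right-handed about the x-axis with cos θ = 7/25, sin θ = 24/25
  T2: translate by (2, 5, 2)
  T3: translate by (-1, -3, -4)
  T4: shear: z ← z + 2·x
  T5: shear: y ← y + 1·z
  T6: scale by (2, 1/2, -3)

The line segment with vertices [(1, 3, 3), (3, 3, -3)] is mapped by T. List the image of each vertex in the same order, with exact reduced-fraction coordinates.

T1 rotate right-handed about the x-axis with cos θ = 7/25, sin θ = 24/25: (1, 3, 3) → (1, -51/25, 93/25); (3, 3, -3) → (3, 93/25, 51/25)
T2 translate by (2, 5, 2): (1, -51/25, 93/25) → (3, 74/25, 143/25); (3, 93/25, 51/25) → (5, 218/25, 101/25)
T3 translate by (-1, -3, -4): (3, 74/25, 143/25) → (2, -1/25, 43/25); (5, 218/25, 101/25) → (4, 143/25, 1/25)
T4 shear: z ← z + 2·x: (2, -1/25, 43/25) → (2, -1/25, 143/25); (4, 143/25, 1/25) → (4, 143/25, 201/25)
T5 shear: y ← y + 1·z: (2, -1/25, 143/25) → (2, 142/25, 143/25); (4, 143/25, 201/25) → (4, 344/25, 201/25)
T6 scale by (2, 1/2, -3): (2, 142/25, 143/25) → (4, 71/25, -429/25); (4, 344/25, 201/25) → (8, 172/25, -603/25)

image vertices: (4, 71/25, -429/25), (8, 172/25, -603/25)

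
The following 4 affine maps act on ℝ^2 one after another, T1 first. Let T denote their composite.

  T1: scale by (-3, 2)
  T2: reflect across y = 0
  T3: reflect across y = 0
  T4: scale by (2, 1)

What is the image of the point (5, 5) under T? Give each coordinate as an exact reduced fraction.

T(p) = (-30, 10)

T1 scale by (-3, 2): (5, 5) → (-15, 10)
T2 reflect across y = 0: (-15, 10) → (-15, -10)
T3 reflect across y = 0: (-15, -10) → (-15, 10)
T4 scale by (2, 1): (-15, 10) → (-30, 10)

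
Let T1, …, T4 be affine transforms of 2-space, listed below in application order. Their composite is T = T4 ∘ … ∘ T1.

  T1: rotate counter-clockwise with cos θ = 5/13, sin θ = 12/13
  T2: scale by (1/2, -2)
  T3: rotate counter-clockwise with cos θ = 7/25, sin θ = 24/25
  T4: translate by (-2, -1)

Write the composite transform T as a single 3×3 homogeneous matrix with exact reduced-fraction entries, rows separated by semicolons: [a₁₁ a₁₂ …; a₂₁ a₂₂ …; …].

T1 = [5/13 -12/13 0; 12/13 5/13 0; 0 0 1]
T2·T1 = [5/26 -6/13 0; -24/13 -10/13 0; 0 0 1]
T3·…·T1 = [1187/650 198/325 0; -108/325 -214/325 0; 0 0 1]
T4·…·T1 = [1187/650 198/325 -2; -108/325 -214/325 -1; 0 0 1]

T = [1187/650 198/325 -2; -108/325 -214/325 -1; 0 0 1]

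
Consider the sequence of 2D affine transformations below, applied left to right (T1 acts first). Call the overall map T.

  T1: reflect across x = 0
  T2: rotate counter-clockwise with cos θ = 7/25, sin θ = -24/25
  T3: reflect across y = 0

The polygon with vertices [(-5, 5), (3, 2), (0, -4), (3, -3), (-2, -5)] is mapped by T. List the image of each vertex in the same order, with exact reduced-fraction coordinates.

T1 reflect across x = 0: (-5, 5) → (5, 5); (3, 2) → (-3, 2); (0, -4) → (0, -4); (3, -3) → (-3, -3); (-2, -5) → (2, -5)
T2 rotate counter-clockwise with cos θ = 7/25, sin θ = -24/25: (5, 5) → (31/5, -17/5); (-3, 2) → (27/25, 86/25); (0, -4) → (-96/25, -28/25); (-3, -3) → (-93/25, 51/25); (2, -5) → (-106/25, -83/25)
T3 reflect across y = 0: (31/5, -17/5) → (31/5, 17/5); (27/25, 86/25) → (27/25, -86/25); (-96/25, -28/25) → (-96/25, 28/25); (-93/25, 51/25) → (-93/25, -51/25); (-106/25, -83/25) → (-106/25, 83/25)

image vertices: (31/5, 17/5), (27/25, -86/25), (-96/25, 28/25), (-93/25, -51/25), (-106/25, 83/25)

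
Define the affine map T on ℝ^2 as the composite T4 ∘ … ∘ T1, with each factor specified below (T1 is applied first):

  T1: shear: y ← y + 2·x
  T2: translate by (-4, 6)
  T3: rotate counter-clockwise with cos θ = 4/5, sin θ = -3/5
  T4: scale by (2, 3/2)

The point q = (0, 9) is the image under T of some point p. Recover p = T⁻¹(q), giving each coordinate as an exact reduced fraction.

T1 = [1 0 0; 2 1 0; 0 0 1]
T2·T1 = [1 0 -4; 2 1 6; 0 0 1]
T3·…·T1 = [2 3/5 2/5; 1 4/5 36/5; 0 0 1]
T4·…·T1 = [4 6/5 4/5; 3/2 6/5 54/5; 0 0 1]
det M = 3; M⁻¹ = [2/5 -2/5 4; -1/2 4/3 -14; 0 0 1]
M⁻¹ · (0, 9)ᵀ = (2/5, -2)ᵀ

p = (2/5, -2)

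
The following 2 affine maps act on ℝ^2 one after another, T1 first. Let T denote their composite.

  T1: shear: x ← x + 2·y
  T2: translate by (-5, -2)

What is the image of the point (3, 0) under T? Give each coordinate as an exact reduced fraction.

T1 shear: x ← x + 2·y: (3, 0) → (3, 0)
T2 translate by (-5, -2): (3, 0) → (-2, -2)

T(p) = (-2, -2)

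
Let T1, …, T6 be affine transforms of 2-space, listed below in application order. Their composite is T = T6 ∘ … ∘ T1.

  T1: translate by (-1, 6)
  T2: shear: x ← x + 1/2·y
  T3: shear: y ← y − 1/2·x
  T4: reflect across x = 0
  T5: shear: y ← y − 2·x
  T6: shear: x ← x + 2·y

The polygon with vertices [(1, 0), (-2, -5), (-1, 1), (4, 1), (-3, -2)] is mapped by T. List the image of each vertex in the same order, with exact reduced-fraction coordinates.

image vertices: (18, 21/2), (-3, -11/4), (17, 37/4), (27, 67/4), (4, 1)

T1 translate by (-1, 6): (1, 0) → (0, 6); (-2, -5) → (-3, 1); (-1, 1) → (-2, 7); (4, 1) → (3, 7); (-3, -2) → (-4, 4)
T2 shear: x ← x + 1/2·y: (0, 6) → (3, 6); (-3, 1) → (-5/2, 1); (-2, 7) → (3/2, 7); (3, 7) → (13/2, 7); (-4, 4) → (-2, 4)
T3 shear: y ← y − 1/2·x: (3, 6) → (3, 9/2); (-5/2, 1) → (-5/2, 9/4); (3/2, 7) → (3/2, 25/4); (13/2, 7) → (13/2, 15/4); (-2, 4) → (-2, 5)
T4 reflect across x = 0: (3, 9/2) → (-3, 9/2); (-5/2, 9/4) → (5/2, 9/4); (3/2, 25/4) → (-3/2, 25/4); (13/2, 15/4) → (-13/2, 15/4); (-2, 5) → (2, 5)
T5 shear: y ← y − 2·x: (-3, 9/2) → (-3, 21/2); (5/2, 9/4) → (5/2, -11/4); (-3/2, 25/4) → (-3/2, 37/4); (-13/2, 15/4) → (-13/2, 67/4); (2, 5) → (2, 1)
T6 shear: x ← x + 2·y: (-3, 21/2) → (18, 21/2); (5/2, -11/4) → (-3, -11/4); (-3/2, 37/4) → (17, 37/4); (-13/2, 67/4) → (27, 67/4); (2, 1) → (4, 1)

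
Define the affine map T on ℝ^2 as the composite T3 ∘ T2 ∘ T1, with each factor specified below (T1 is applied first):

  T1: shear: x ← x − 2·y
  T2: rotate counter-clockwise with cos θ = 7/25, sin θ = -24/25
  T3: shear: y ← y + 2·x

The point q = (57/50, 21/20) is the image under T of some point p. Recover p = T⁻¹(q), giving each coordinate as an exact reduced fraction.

p = (3, 3/4)

T1 = [1 -2 0; 0 1 0; 0 0 1]
T2·T1 = [7/25 2/5 0; -24/25 11/5 0; 0 0 1]
T3·…·T1 = [7/25 2/5 0; -2/5 3 0; 0 0 1]
det M = 1; M⁻¹ = [3 -2/5 0; 2/5 7/25 0; 0 0 1]
M⁻¹ · (57/50, 21/20)ᵀ = (3, 3/4)ᵀ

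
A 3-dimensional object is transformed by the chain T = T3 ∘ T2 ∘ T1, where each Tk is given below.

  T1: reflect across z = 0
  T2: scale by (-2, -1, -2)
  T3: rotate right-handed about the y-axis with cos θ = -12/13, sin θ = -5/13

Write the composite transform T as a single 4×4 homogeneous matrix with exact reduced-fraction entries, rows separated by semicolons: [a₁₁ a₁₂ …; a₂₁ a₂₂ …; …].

T = [24/13 0 -10/13 0; 0 -1 0 0; -10/13 0 -24/13 0; 0 0 0 1]

T1 = [1 0 0 0; 0 1 0 0; 0 0 -1 0; 0 0 0 1]
T2·T1 = [-2 0 0 0; 0 -1 0 0; 0 0 2 0; 0 0 0 1]
T3·…·T1 = [24/13 0 -10/13 0; 0 -1 0 0; -10/13 0 -24/13 0; 0 0 0 1]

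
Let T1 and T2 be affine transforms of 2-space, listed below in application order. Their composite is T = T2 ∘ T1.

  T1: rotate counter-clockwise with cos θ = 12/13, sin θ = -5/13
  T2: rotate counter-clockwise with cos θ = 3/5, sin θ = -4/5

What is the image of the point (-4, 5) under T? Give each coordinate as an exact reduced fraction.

T1 rotate counter-clockwise with cos θ = 12/13, sin θ = -5/13: (-4, 5) → (-23/13, 80/13)
T2 rotate counter-clockwise with cos θ = 3/5, sin θ = -4/5: (-23/13, 80/13) → (251/65, 332/65)

T(p) = (251/65, 332/65)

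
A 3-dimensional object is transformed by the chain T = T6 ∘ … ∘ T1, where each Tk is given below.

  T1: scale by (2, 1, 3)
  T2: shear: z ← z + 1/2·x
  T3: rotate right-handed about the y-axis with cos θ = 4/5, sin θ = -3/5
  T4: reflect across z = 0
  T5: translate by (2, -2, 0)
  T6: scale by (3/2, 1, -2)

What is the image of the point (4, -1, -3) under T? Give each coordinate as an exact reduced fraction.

T(p) = (171/10, -3, 8/5)

T1 scale by (2, 1, 3): (4, -1, -3) → (8, -1, -9)
T2 shear: z ← z + 1/2·x: (8, -1, -9) → (8, -1, -5)
T3 rotate right-handed about the y-axis with cos θ = 4/5, sin θ = -3/5: (8, -1, -5) → (47/5, -1, 4/5)
T4 reflect across z = 0: (47/5, -1, 4/5) → (47/5, -1, -4/5)
T5 translate by (2, -2, 0): (47/5, -1, -4/5) → (57/5, -3, -4/5)
T6 scale by (3/2, 1, -2): (57/5, -3, -4/5) → (171/10, -3, 8/5)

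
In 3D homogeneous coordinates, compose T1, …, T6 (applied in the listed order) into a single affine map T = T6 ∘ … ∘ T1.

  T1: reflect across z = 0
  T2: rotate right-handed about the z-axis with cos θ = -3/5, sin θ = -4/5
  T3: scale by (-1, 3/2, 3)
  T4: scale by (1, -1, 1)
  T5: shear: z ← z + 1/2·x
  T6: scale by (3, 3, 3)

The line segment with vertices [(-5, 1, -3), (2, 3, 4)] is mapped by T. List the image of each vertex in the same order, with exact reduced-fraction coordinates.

T1 reflect across z = 0: (-5, 1, -3) → (-5, 1, 3); (2, 3, 4) → (2, 3, -4)
T2 rotate right-handed about the z-axis with cos θ = -3/5, sin θ = -4/5: (-5, 1, 3) → (19/5, 17/5, 3); (2, 3, -4) → (6/5, -17/5, -4)
T3 scale by (-1, 3/2, 3): (19/5, 17/5, 3) → (-19/5, 51/10, 9); (6/5, -17/5, -4) → (-6/5, -51/10, -12)
T4 scale by (1, -1, 1): (-19/5, 51/10, 9) → (-19/5, -51/10, 9); (-6/5, -51/10, -12) → (-6/5, 51/10, -12)
T5 shear: z ← z + 1/2·x: (-19/5, -51/10, 9) → (-19/5, -51/10, 71/10); (-6/5, 51/10, -12) → (-6/5, 51/10, -63/5)
T6 scale by (3, 3, 3): (-19/5, -51/10, 71/10) → (-57/5, -153/10, 213/10); (-6/5, 51/10, -63/5) → (-18/5, 153/10, -189/5)

image vertices: (-57/5, -153/10, 213/10), (-18/5, 153/10, -189/5)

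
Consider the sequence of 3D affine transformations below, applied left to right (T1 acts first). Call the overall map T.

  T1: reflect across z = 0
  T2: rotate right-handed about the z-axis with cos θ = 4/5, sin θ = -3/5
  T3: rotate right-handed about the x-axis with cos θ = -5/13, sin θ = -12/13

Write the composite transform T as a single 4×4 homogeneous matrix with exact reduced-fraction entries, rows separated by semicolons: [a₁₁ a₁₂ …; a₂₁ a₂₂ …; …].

T = [4/5 3/5 0 0; 3/13 -4/13 -12/13 0; 36/65 -48/65 5/13 0; 0 0 0 1]

T1 = [1 0 0 0; 0 1 0 0; 0 0 -1 0; 0 0 0 1]
T2·T1 = [4/5 3/5 0 0; -3/5 4/5 0 0; 0 0 -1 0; 0 0 0 1]
T3·…·T1 = [4/5 3/5 0 0; 3/13 -4/13 -12/13 0; 36/65 -48/65 5/13 0; 0 0 0 1]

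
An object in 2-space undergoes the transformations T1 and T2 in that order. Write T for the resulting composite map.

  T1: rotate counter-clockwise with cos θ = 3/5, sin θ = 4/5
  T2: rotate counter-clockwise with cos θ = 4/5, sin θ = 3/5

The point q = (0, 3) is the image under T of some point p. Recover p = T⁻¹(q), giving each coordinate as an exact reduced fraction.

p = (3, 0)

T1 = [3/5 -4/5 0; 4/5 3/5 0; 0 0 1]
T2·T1 = [0 -1 0; 1 0 0; 0 0 1]
det M = 1; M⁻¹ = [0 1 0; -1 0 0; 0 0 1]
M⁻¹ · (0, 3)ᵀ = (3, 0)ᵀ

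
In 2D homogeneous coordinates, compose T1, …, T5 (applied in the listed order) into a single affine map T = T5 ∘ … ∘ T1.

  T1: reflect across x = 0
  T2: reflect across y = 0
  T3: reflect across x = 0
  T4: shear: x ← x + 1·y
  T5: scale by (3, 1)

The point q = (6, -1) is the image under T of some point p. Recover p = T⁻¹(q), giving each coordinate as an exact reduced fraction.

T1 = [-1 0 0; 0 1 0; 0 0 1]
T2·T1 = [-1 0 0; 0 -1 0; 0 0 1]
T3·…·T1 = [1 0 0; 0 -1 0; 0 0 1]
T4·…·T1 = [1 -1 0; 0 -1 0; 0 0 1]
T5·…·T1 = [3 -3 0; 0 -1 0; 0 0 1]
det M = -3; M⁻¹ = [1/3 -1 0; 0 -1 0; 0 0 1]
M⁻¹ · (6, -1)ᵀ = (3, 1)ᵀ

p = (3, 1)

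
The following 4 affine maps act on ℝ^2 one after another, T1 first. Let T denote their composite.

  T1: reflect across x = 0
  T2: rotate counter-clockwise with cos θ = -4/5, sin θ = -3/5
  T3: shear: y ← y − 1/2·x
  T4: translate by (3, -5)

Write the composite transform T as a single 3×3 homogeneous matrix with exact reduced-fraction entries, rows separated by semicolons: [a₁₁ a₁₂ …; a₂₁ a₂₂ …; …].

T1 = [-1 0 0; 0 1 0; 0 0 1]
T2·T1 = [4/5 3/5 0; 3/5 -4/5 0; 0 0 1]
T3·…·T1 = [4/5 3/5 0; 1/5 -11/10 0; 0 0 1]
T4·…·T1 = [4/5 3/5 3; 1/5 -11/10 -5; 0 0 1]

T = [4/5 3/5 3; 1/5 -11/10 -5; 0 0 1]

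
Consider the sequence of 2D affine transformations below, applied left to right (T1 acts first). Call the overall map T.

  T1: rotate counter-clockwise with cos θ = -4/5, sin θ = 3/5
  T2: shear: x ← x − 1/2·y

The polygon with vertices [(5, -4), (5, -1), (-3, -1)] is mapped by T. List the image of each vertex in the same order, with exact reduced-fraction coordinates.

T1 rotate counter-clockwise with cos θ = -4/5, sin θ = 3/5: (5, -4) → (-8/5, 31/5); (5, -1) → (-17/5, 19/5); (-3, -1) → (3, -1)
T2 shear: x ← x − 1/2·y: (-8/5, 31/5) → (-47/10, 31/5); (-17/5, 19/5) → (-53/10, 19/5); (3, -1) → (7/2, -1)

image vertices: (-47/10, 31/5), (-53/10, 19/5), (7/2, -1)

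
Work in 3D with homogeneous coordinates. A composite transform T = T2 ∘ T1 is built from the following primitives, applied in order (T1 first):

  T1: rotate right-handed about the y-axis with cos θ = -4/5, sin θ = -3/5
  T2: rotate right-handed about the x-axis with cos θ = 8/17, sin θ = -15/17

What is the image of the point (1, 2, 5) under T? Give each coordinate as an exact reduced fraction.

T1 rotate right-handed about the y-axis with cos θ = -4/5, sin θ = -3/5: (1, 2, 5) → (-19/5, 2, -17/5)
T2 rotate right-handed about the x-axis with cos θ = 8/17, sin θ = -15/17: (-19/5, 2, -17/5) → (-19/5, -35/17, -286/85)

T(p) = (-19/5, -35/17, -286/85)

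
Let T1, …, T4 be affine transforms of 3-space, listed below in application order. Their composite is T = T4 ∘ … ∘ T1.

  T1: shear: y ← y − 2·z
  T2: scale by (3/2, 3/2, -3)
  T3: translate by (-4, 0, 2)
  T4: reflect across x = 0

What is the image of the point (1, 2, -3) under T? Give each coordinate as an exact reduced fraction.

T1 shear: y ← y − 2·z: (1, 2, -3) → (1, 8, -3)
T2 scale by (3/2, 3/2, -3): (1, 8, -3) → (3/2, 12, 9)
T3 translate by (-4, 0, 2): (3/2, 12, 9) → (-5/2, 12, 11)
T4 reflect across x = 0: (-5/2, 12, 11) → (5/2, 12, 11)

T(p) = (5/2, 12, 11)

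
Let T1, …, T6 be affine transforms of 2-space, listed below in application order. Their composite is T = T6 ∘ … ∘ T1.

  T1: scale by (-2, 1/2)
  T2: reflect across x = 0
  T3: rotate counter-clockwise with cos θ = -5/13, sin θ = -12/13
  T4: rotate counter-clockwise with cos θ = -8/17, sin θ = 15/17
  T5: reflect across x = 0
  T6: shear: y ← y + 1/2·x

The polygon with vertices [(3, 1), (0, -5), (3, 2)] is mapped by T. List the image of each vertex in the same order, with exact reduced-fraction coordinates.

image vertices: (-2619/442, -1675/884), (-105/442, -2305/884), (-1299/221, -607/442)

T1 scale by (-2, 1/2): (3, 1) → (-6, 1/2); (0, -5) → (0, -5/2); (3, 2) → (-6, 1)
T2 reflect across x = 0: (-6, 1/2) → (6, 1/2); (0, -5/2) → (0, -5/2); (-6, 1) → (6, 1)
T3 rotate counter-clockwise with cos θ = -5/13, sin θ = -12/13: (6, 1/2) → (-24/13, -149/26); (0, -5/2) → (-30/13, 25/26); (6, 1) → (-18/13, -77/13)
T4 rotate counter-clockwise with cos θ = -8/17, sin θ = 15/17: (-24/13, -149/26) → (2619/442, 236/221); (-30/13, 25/26) → (105/442, -550/221); (-18/13, -77/13) → (1299/221, 346/221)
T5 reflect across x = 0: (2619/442, 236/221) → (-2619/442, 236/221); (105/442, -550/221) → (-105/442, -550/221); (1299/221, 346/221) → (-1299/221, 346/221)
T6 shear: y ← y + 1/2·x: (-2619/442, 236/221) → (-2619/442, -1675/884); (-105/442, -550/221) → (-105/442, -2305/884); (-1299/221, 346/221) → (-1299/221, -607/442)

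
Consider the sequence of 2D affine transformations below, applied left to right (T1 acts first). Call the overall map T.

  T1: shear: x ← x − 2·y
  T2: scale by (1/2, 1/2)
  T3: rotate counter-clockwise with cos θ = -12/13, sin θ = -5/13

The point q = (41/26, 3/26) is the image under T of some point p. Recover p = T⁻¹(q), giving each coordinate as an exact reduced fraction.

p = (-1, 1)

T1 = [1 -2 0; 0 1 0; 0 0 1]
T2·T1 = [1/2 -1 0; 0 1/2 0; 0 0 1]
T3·…·T1 = [-6/13 29/26 0; -5/26 -1/13 0; 0 0 1]
det M = 1/4; M⁻¹ = [-4/13 -58/13 0; 10/13 -24/13 0; 0 0 1]
M⁻¹ · (41/26, 3/26)ᵀ = (-1, 1)ᵀ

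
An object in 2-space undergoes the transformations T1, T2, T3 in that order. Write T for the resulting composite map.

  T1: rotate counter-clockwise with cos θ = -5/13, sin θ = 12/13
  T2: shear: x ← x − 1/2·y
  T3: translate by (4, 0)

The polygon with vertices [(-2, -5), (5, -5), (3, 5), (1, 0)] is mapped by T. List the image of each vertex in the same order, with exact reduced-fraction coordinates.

image vertices: (243/26, 1/13), (89/26, 85/13), (-57/26, 11/13), (41/13, 12/13)

T1 rotate counter-clockwise with cos θ = -5/13, sin θ = 12/13: (-2, -5) → (70/13, 1/13); (5, -5) → (35/13, 85/13); (3, 5) → (-75/13, 11/13); (1, 0) → (-5/13, 12/13)
T2 shear: x ← x − 1/2·y: (70/13, 1/13) → (139/26, 1/13); (35/13, 85/13) → (-15/26, 85/13); (-75/13, 11/13) → (-161/26, 11/13); (-5/13, 12/13) → (-11/13, 12/13)
T3 translate by (4, 0): (139/26, 1/13) → (243/26, 1/13); (-15/26, 85/13) → (89/26, 85/13); (-161/26, 11/13) → (-57/26, 11/13); (-11/13, 12/13) → (41/13, 12/13)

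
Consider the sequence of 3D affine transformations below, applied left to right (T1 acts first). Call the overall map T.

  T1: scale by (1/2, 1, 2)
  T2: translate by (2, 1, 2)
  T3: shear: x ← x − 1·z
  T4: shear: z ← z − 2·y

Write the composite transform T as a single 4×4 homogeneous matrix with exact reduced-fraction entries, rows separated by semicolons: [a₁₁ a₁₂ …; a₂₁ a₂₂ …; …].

T = [1/2 0 -2 0; 0 1 0 1; 0 -2 2 0; 0 0 0 1]

T1 = [1/2 0 0 0; 0 1 0 0; 0 0 2 0; 0 0 0 1]
T2·T1 = [1/2 0 0 2; 0 1 0 1; 0 0 2 2; 0 0 0 1]
T3·…·T1 = [1/2 0 -2 0; 0 1 0 1; 0 0 2 2; 0 0 0 1]
T4·…·T1 = [1/2 0 -2 0; 0 1 0 1; 0 -2 2 0; 0 0 0 1]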